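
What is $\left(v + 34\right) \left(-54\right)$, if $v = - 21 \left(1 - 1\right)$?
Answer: $-1836$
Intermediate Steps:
$v = 0$ ($v = \left(-21\right) 0 = 0$)
$\left(v + 34\right) \left(-54\right) = \left(0 + 34\right) \left(-54\right) = 34 \left(-54\right) = -1836$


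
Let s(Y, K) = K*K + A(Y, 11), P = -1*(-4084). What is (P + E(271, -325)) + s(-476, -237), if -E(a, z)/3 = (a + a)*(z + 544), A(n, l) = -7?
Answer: -295848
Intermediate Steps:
P = 4084
E(a, z) = -6*a*(544 + z) (E(a, z) = -3*(a + a)*(z + 544) = -3*2*a*(544 + z) = -6*a*(544 + z))
s(Y, K) = -7 + K² (s(Y, K) = K*K - 7 = K² - 7 = -7 + K²)
(P + E(271, -325)) + s(-476, -237) = (4084 - 6*271*(544 - 325)) + (-7 + (-237)²) = (4084 - 6*271*219) + (-7 + 56169) = (4084 - 356094) + 56162 = -352010 + 56162 = -295848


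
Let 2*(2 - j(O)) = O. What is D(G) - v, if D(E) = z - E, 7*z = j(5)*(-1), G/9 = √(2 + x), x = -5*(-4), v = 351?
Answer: -4913/14 - 9*√22 ≈ -393.14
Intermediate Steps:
j(O) = 2 - O/2
x = 20
G = 9*√22 (G = 9*√(2 + 20) = 9*√22 ≈ 42.214)
z = 1/14 (z = ((2 - ½*5)*(-1))/7 = ((2 - 5/2)*(-1))/7 = (-½*(-1))/7 = (⅐)*(½) = 1/14 ≈ 0.071429)
D(E) = 1/14 - E
D(G) - v = (1/14 - 9*√22) - 1*351 = (1/14 - 9*√22) - 351 = -4913/14 - 9*√22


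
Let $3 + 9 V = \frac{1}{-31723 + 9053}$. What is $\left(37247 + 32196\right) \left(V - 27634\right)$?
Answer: $- \frac{391535816371733}{204030} \approx -1.919 \cdot 10^{9}$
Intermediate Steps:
$V = - \frac{68011}{204030}$ ($V = - \frac{1}{3} + \frac{1}{9 \left(-31723 + 9053\right)} = - \frac{1}{3} + \frac{1}{9 \left(-22670\right)} = - \frac{1}{3} + \frac{1}{9} \left(- \frac{1}{22670}\right) = - \frac{1}{3} - \frac{1}{204030} = - \frac{68011}{204030} \approx -0.33334$)
$\left(37247 + 32196\right) \left(V - 27634\right) = \left(37247 + 32196\right) \left(- \frac{68011}{204030} - 27634\right) = 69443 \left(- \frac{5638233031}{204030}\right) = - \frac{391535816371733}{204030}$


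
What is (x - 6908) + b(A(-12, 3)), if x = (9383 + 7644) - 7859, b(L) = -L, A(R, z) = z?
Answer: 2257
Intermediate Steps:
x = 9168 (x = 17027 - 7859 = 9168)
(x - 6908) + b(A(-12, 3)) = (9168 - 6908) - 1*3 = 2260 - 3 = 2257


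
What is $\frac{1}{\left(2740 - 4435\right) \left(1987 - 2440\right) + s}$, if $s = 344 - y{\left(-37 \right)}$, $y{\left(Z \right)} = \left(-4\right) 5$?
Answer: $\frac{1}{768199} \approx 1.3017 \cdot 10^{-6}$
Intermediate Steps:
$y{\left(Z \right)} = -20$
$s = 364$ ($s = 344 - -20 = 344 + 20 = 364$)
$\frac{1}{\left(2740 - 4435\right) \left(1987 - 2440\right) + s} = \frac{1}{\left(2740 - 4435\right) \left(1987 - 2440\right) + 364} = \frac{1}{\left(-1695\right) \left(-453\right) + 364} = \frac{1}{767835 + 364} = \frac{1}{768199}$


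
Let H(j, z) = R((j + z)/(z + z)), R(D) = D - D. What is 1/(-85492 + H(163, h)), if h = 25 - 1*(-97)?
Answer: -1/85492 ≈ -1.1697e-5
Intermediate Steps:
h = 122 (h = 25 + 97 = 122)
R(D) = 0
H(j, z) = 0
1/(-85492 + H(163, h)) = 1/(-85492 + 0) = 1/(-85492) = -1/85492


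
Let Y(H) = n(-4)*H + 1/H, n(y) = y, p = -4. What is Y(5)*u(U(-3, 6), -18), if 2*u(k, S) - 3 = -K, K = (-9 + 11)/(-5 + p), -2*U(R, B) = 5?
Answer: -319/10 ≈ -31.900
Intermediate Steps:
U(R, B) = -5/2 (U(R, B) = -½*5 = -5/2)
K = -2/9 (K = (-9 + 11)/(-5 - 4) = 2/(-9) = 2*(-⅑) = -2/9 ≈ -0.22222)
Y(H) = 1/H - 4*H (Y(H) = -4*H + 1/H = 1/H - 4*H)
u(k, S) = 29/18 (u(k, S) = 3/2 + (-1*(-2/9))/2 = 3/2 + (½)*(2/9) = 3/2 + ⅑ = 29/18)
Y(5)*u(U(-3, 6), -18) = (1/5 - 4*5)*(29/18) = (⅕ - 20)*(29/18) = -99/5*29/18 = -319/10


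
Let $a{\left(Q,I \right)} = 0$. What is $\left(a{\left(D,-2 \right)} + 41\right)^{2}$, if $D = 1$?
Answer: $1681$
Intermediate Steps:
$\left(a{\left(D,-2 \right)} + 41\right)^{2} = \left(0 + 41\right)^{2} = 41^{2} = 1681$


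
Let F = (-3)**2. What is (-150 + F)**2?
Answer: 19881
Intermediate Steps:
F = 9
(-150 + F)**2 = (-150 + 9)**2 = (-141)**2 = 19881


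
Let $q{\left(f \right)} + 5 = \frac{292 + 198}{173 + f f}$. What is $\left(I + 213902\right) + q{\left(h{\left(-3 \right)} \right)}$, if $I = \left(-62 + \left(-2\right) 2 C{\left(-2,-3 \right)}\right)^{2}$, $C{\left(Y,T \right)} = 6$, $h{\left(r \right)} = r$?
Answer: $\frac{2876844}{13} \approx 2.213 \cdot 10^{5}$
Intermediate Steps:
$q{\left(f \right)} = -5 + \frac{490}{173 + f^{2}}$ ($q{\left(f \right)} = -5 + \frac{292 + 198}{173 + f f} = -5 + \frac{490}{173 + f^{2}}$)
$I = 7396$ ($I = \left(-62 + \left(-2\right) 2 \cdot 6\right)^{2} = \left(-62 - 24\right)^{2} = \left(-86\right)^{2} = 7396$)
$\left(I + 213902\right) + q{\left(h{\left(-3 \right)} \right)} = \left(7396 + 213902\right) + \frac{5 \left(-75 - \left(-3\right)^{2}\right)}{173 + \left(-3\right)^{2}} = 221298 + \frac{5 \left(-75 - 9\right)}{173 + 9} = 221298 + \frac{5 \left(-75 - 9\right)}{182} = 221298 + 5 \cdot \frac{1}{182} \left(-84\right) = 221298 - \frac{30}{13} = \frac{2876844}{13}$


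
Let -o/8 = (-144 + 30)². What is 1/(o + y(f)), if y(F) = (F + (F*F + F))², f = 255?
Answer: 1/4294732257 ≈ 2.3284e-10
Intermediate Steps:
y(F) = (F² + 2*F)² (y(F) = (F + (F² + F))² = (F + (F + F²))² = (F² + 2*F)²)
o = -103968 (o = -8*(-144 + 30)² = -8*(-114)² = -8*12996 = -103968)
1/(o + y(f)) = 1/(-103968 + 255²*(2 + 255)²) = 1/(-103968 + 65025*257²) = 1/(-103968 + 65025*66049) = 1/(-103968 + 4294836225) = 1/4294732257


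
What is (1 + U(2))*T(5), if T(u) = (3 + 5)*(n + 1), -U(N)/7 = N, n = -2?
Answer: 104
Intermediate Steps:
U(N) = -7*N
T(u) = -8 (T(u) = (3 + 5)*(-2 + 1) = 8*(-1) = -8)
(1 + U(2))*T(5) = (1 - 7*2)*(-8) = (1 - 14)*(-8) = -13*(-8) = 104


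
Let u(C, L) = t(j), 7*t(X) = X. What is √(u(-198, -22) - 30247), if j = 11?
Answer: I*√1482026/7 ≈ 173.91*I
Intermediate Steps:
t(X) = X/7
u(C, L) = 11/7 (u(C, L) = (⅐)*11 = 11/7)
√(u(-198, -22) - 30247) = √(11/7 - 30247) = √(-211718/7) = I*√1482026/7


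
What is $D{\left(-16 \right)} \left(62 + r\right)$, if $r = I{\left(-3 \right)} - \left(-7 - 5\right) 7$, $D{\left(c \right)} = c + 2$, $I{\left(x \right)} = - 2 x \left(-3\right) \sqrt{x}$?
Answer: $-2044 + 252 i \sqrt{3} \approx -2044.0 + 436.48 i$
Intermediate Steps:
$I{\left(x \right)} = 6 x^{\frac{3}{2}}$ ($I{\left(x \right)} = 6 x \sqrt{x} = 6 x^{\frac{3}{2}}$)
$D{\left(c \right)} = 2 + c$
$r = 84 - 18 i \sqrt{3}$ ($r = 6 \left(-3\right)^{\frac{3}{2}} - \left(-7 - 5\right) 7 = 6 \left(- 3 i \sqrt{3}\right) - \left(-12\right) 7 = - 18 i \sqrt{3} - -84 = - 18 i \sqrt{3} + 84 = 84 - 18 i \sqrt{3} \approx 84.0 - 31.177 i$)
$D{\left(-16 \right)} \left(62 + r\right) = \left(2 - 16\right) \left(62 + \left(84 - 18 i \sqrt{3}\right)\right) = - 14 \left(146 - 18 i \sqrt{3}\right) = -2044 + 252 i \sqrt{3}$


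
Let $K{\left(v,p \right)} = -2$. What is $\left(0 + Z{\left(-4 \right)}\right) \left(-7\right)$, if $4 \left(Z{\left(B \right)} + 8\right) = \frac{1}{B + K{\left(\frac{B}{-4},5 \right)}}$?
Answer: $\frac{1351}{24} \approx 56.292$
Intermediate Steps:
$Z{\left(B \right)} = -8 + \frac{1}{4 \left(-2 + B\right)}$ ($Z{\left(B \right)} = -8 + \frac{1}{4 \left(B - 2\right)} = -8 + \frac{1}{4 \left(-2 + B\right)}$)
$\left(0 + Z{\left(-4 \right)}\right) \left(-7\right) = \left(0 + \frac{65 - -128}{4 \left(-2 - 4\right)}\right) \left(-7\right) = \left(0 + \frac{65 + 128}{4 \left(-6\right)}\right) \left(-7\right) = \left(0 + \frac{1}{4} \left(- \frac{1}{6}\right) 193\right) \left(-7\right) = \left(0 - \frac{193}{24}\right) \left(-7\right) = \left(- \frac{193}{24}\right) \left(-7\right) = \frac{1351}{24}$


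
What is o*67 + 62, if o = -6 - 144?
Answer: -9988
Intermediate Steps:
o = -150
o*67 + 62 = -150*67 + 62 = -10050 + 62 = -9988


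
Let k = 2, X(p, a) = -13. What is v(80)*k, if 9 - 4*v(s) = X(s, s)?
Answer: 11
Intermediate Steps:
v(s) = 11/2 (v(s) = 9/4 - 1/4*(-13) = 9/4 + 13/4 = 11/2)
v(80)*k = (11/2)*2 = 11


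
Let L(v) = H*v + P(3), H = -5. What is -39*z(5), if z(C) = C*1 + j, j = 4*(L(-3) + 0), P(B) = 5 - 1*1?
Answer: -3159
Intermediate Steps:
P(B) = 4 (P(B) = 5 - 1 = 4)
L(v) = 4 - 5*v (L(v) = -5*v + 4 = 4 - 5*v)
j = 76 (j = 4*((4 - 5*(-3)) + 0) = 4*((4 + 15) + 0) = 4*(19 + 0) = 4*19 = 76)
z(C) = 76 + C (z(C) = C*1 + 76 = C + 76 = 76 + C)
-39*z(5) = -39*(76 + 5) = -39*81 = -3159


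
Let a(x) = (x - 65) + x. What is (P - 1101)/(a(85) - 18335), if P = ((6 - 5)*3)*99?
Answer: 402/9115 ≈ 0.044103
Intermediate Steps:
P = 297 (P = (1*3)*99 = 3*99 = 297)
a(x) = -65 + 2*x (a(x) = (-65 + x) + x = -65 + 2*x)
(P - 1101)/(a(85) - 18335) = (297 - 1101)/((-65 + 2*85) - 18335) = -804/((-65 + 170) - 18335) = -804/(105 - 18335) = -804/(-18230) = -804*(-1/18230) = 402/9115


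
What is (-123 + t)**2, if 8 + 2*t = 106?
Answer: 5476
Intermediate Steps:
t = 49 (t = -4 + (1/2)*106 = -4 + 53 = 49)
(-123 + t)**2 = (-123 + 49)**2 = (-74)**2 = 5476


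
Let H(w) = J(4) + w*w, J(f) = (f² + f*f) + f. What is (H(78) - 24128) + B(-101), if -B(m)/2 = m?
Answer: -17806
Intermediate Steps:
J(f) = f + 2*f² (J(f) = (f² + f²) + f = 2*f² + f = f + 2*f²)
B(m) = -2*m
H(w) = 36 + w² (H(w) = 4*(1 + 2*4) + w*w = 4*(1 + 8) + w² = 4*9 + w² = 36 + w²)
(H(78) - 24128) + B(-101) = ((36 + 78²) - 24128) - 2*(-101) = ((36 + 6084) - 24128) + 202 = (6120 - 24128) + 202 = -18008 + 202 = -17806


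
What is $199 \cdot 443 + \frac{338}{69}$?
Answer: $\frac{6083171}{69} \approx 88162.0$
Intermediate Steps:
$199 \cdot 443 + \frac{338}{69} = 88157 + 338 \cdot \frac{1}{69} = 88157 + \frac{338}{69} = \frac{6083171}{69}$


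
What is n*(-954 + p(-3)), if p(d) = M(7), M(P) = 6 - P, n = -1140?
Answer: 1088700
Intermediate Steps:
p(d) = -1 (p(d) = 6 - 1*7 = 6 - 7 = -1)
n*(-954 + p(-3)) = -1140*(-954 - 1) = -1140*(-955) = 1088700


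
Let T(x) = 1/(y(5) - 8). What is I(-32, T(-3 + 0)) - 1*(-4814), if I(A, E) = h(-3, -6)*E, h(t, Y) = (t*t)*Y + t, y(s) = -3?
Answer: 53011/11 ≈ 4819.2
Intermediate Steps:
T(x) = -1/11 (T(x) = 1/(-3 - 8) = 1/(-11) = -1/11)
h(t, Y) = t + Y*t² (h(t, Y) = t²*Y + t = Y*t² + t = t + Y*t²)
I(A, E) = -57*E (I(A, E) = (-3*(1 - 6*(-3)))*E = (-3*(1 + 18))*E = (-3*19)*E = -57*E)
I(-32, T(-3 + 0)) - 1*(-4814) = -57*(-1/11) - 1*(-4814) = 57/11 + 4814 = 53011/11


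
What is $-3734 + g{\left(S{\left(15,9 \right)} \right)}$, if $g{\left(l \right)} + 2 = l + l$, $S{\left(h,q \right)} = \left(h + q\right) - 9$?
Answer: $-3706$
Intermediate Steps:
$S{\left(h,q \right)} = -9 + h + q$
$g{\left(l \right)} = -2 + 2 l$ ($g{\left(l \right)} = -2 + \left(l + l\right) = -2 + 2 l$)
$-3734 + g{\left(S{\left(15,9 \right)} \right)} = -3734 - \left(2 - 2 \left(-9 + 15 + 9\right)\right) = -3734 + \left(-2 + 2 \cdot 15\right) = -3734 + \left(-2 + 30\right) = -3734 + 28 = -3706$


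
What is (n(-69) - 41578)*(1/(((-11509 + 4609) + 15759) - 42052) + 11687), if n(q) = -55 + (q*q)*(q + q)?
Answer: -271025300030090/33193 ≈ -8.1651e+9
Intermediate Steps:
n(q) = -55 + 2*q**3 (n(q) = -55 + q**2*(2*q) = -55 + 2*q**3)
(n(-69) - 41578)*(1/(((-11509 + 4609) + 15759) - 42052) + 11687) = ((-55 + 2*(-69)**3) - 41578)*(1/(((-11509 + 4609) + 15759) - 42052) + 11687) = ((-55 + 2*(-328509)) - 41578)*(1/((-6900 + 15759) - 42052) + 11687) = ((-55 - 657018) - 41578)*(1/(8859 - 42052) + 11687) = (-657073 - 41578)*(1/(-33193) + 11687) = -698651*(-1/33193 + 11687) = -698651*387926590/33193 = -271025300030090/33193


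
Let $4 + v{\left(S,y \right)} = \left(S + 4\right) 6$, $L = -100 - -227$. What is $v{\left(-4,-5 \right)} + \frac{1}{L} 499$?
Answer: $- \frac{9}{127} \approx -0.070866$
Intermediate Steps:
$L = 127$ ($L = -100 + 227 = 127$)
$v{\left(S,y \right)} = 20 + 6 S$ ($v{\left(S,y \right)} = -4 + \left(S + 4\right) 6 = -4 + \left(4 + S\right) 6 = -4 + \left(24 + 6 S\right) = 20 + 6 S$)
$v{\left(-4,-5 \right)} + \frac{1}{L} 499 = \left(20 + 6 \left(-4\right)\right) + \frac{1}{127} \cdot 499 = \left(20 - 24\right) + \frac{1}{127} \cdot 499 = -4 + \frac{499}{127} = - \frac{9}{127}$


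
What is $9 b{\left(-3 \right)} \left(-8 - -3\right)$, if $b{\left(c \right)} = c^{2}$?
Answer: $-405$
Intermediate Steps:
$9 b{\left(-3 \right)} \left(-8 - -3\right) = 9 \left(-3\right)^{2} \left(-8 - -3\right) = 9 \cdot 9 \left(-8 + 3\right) = 81 \left(-5\right) = -405$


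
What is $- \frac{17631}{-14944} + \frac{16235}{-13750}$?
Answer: $- \frac{18959}{20548000} \approx -0.00092267$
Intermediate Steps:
$- \frac{17631}{-14944} + \frac{16235}{-13750} = \left(-17631\right) \left(- \frac{1}{14944}\right) + 16235 \left(- \frac{1}{13750}\right) = \frac{17631}{14944} - \frac{3247}{2750} = - \frac{18959}{20548000}$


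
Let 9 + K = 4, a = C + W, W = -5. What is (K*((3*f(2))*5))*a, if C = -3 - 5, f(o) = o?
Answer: 1950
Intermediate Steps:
C = -8
a = -13 (a = -8 - 5 = -13)
K = -5 (K = -9 + 4 = -5)
(K*((3*f(2))*5))*a = -5*3*2*5*(-13) = -30*5*(-13) = -5*30*(-13) = -150*(-13) = 1950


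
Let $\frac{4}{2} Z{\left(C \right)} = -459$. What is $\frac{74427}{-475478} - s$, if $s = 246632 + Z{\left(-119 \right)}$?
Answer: $- \frac{58579521161}{237739} \approx -2.464 \cdot 10^{5}$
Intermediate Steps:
$Z{\left(C \right)} = - \frac{459}{2}$ ($Z{\left(C \right)} = \frac{1}{2} \left(-459\right) = - \frac{459}{2}$)
$s = \frac{492805}{2}$ ($s = 246632 - \frac{459}{2} = \frac{492805}{2} \approx 2.464 \cdot 10^{5}$)
$\frac{74427}{-475478} - s = \frac{74427}{-475478} - \frac{492805}{2} = 74427 \left(- \frac{1}{475478}\right) - \frac{492805}{2} = - \frac{74427}{475478} - \frac{492805}{2} = - \frac{58579521161}{237739}$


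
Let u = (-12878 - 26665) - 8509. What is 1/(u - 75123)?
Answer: -1/123175 ≈ -8.1185e-6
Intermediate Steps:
u = -48052 (u = -39543 - 8509 = -48052)
1/(u - 75123) = 1/(-48052 - 75123) = 1/(-123175) = -1/123175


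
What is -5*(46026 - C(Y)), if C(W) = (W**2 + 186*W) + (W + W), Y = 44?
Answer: -179090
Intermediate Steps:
C(W) = W**2 + 188*W (C(W) = (W**2 + 186*W) + 2*W = W**2 + 188*W)
-5*(46026 - C(Y)) = -5*(46026 - 44*(188 + 44)) = -5*(46026 - 44*232) = -5*(46026 - 1*10208) = -5*(46026 - 10208) = -5*35818 = -179090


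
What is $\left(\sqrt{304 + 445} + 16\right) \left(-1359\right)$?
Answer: $-21744 - 1359 \sqrt{749} \approx -58937.0$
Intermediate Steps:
$\left(\sqrt{304 + 445} + 16\right) \left(-1359\right) = \left(\sqrt{749} + 16\right) \left(-1359\right) = \left(16 + \sqrt{749}\right) \left(-1359\right) = -21744 - 1359 \sqrt{749}$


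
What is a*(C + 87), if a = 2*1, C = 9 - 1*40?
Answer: 112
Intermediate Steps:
C = -31 (C = 9 - 40 = -31)
a = 2
a*(C + 87) = 2*(-31 + 87) = 2*56 = 112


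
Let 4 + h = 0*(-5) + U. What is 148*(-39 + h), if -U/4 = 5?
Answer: -9324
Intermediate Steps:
U = -20 (U = -4*5 = -20)
h = -24 (h = -4 + (0*(-5) - 20) = -4 + (0 - 20) = -4 - 20 = -24)
148*(-39 + h) = 148*(-39 - 24) = 148*(-63) = -9324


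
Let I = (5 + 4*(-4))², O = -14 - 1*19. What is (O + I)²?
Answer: 7744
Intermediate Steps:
O = -33 (O = -14 - 19 = -33)
I = 121 (I = (5 - 16)² = (-11)² = 121)
(O + I)² = (-33 + 121)² = 88² = 7744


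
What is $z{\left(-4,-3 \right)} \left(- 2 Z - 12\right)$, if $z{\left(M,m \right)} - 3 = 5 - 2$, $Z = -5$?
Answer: $-12$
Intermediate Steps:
$z{\left(M,m \right)} = 6$ ($z{\left(M,m \right)} = 3 + \left(5 - 2\right) = 3 + 3 = 6$)
$z{\left(-4,-3 \right)} \left(- 2 Z - 12\right) = 6 \left(\left(-2\right) \left(-5\right) - 12\right) = 6 \left(10 - 12\right) = 6 \left(-2\right) = -12$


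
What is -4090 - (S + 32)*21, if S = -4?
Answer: -4678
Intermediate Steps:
-4090 - (S + 32)*21 = -4090 - (-4 + 32)*21 = -4090 - 28*21 = -4090 - 1*588 = -4090 - 588 = -4678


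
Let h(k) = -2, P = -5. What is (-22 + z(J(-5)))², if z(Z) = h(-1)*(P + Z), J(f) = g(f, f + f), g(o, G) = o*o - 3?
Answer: 3136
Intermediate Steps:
g(o, G) = -3 + o² (g(o, G) = o² - 3 = -3 + o²)
J(f) = -3 + f²
z(Z) = 10 - 2*Z (z(Z) = -2*(-5 + Z) = 10 - 2*Z)
(-22 + z(J(-5)))² = (-22 + (10 - 2*(-3 + (-5)²)))² = (-22 + (10 - 2*(-3 + 25)))² = (-22 + (10 - 2*22))² = (-22 + (10 - 44))² = (-22 - 34)² = (-56)² = 3136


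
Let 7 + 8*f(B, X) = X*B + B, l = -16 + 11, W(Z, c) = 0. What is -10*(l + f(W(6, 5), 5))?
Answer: 235/4 ≈ 58.750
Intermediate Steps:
l = -5
f(B, X) = -7/8 + B/8 + B*X/8 (f(B, X) = -7/8 + (X*B + B)/8 = -7/8 + (B*X + B)/8 = -7/8 + (B + B*X)/8 = -7/8 + (B/8 + B*X/8) = -7/8 + B/8 + B*X/8)
-10*(l + f(W(6, 5), 5)) = -10*(-5 + (-7/8 + (⅛)*0 + (⅛)*0*5)) = -10*(-5 + (-7/8 + 0 + 0)) = -10*(-5 - 7/8) = -10*(-47/8) = 235/4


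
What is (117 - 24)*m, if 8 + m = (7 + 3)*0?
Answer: -744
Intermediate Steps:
m = -8 (m = -8 + (7 + 3)*0 = -8 + 10*0 = -8 + 0 = -8)
(117 - 24)*m = (117 - 24)*(-8) = 93*(-8) = -744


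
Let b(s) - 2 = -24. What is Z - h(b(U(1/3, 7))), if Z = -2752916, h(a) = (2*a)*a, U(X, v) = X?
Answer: -2753884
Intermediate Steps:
b(s) = -22 (b(s) = 2 - 24 = -22)
h(a) = 2*a**2
Z - h(b(U(1/3, 7))) = -2752916 - 2*(-22)**2 = -2752916 - 2*484 = -2752916 - 1*968 = -2752916 - 968 = -2753884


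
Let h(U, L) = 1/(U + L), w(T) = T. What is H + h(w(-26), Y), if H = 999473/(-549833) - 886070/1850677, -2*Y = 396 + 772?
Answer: -1426521817200851/620713605034010 ≈ -2.2982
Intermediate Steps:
Y = -584 (Y = -(396 + 772)/2 = -1/2*1168 = -584)
h(U, L) = 1/(L + U)
H = -2336892219531/1017563286941 (H = 999473*(-1/549833) - 886070/1850677 = -999473/549833 - 1*886070/1850677 = -999473/549833 - 886070/1850677 = -2336892219531/1017563286941 ≈ -2.2966)
H + h(w(-26), Y) = -2336892219531/1017563286941 + 1/(-584 - 26) = -2336892219531/1017563286941 + 1/(-610) = -2336892219531/1017563286941 - 1/610 = -1426521817200851/620713605034010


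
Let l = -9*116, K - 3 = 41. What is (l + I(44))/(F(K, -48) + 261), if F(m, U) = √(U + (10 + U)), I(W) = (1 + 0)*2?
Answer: -271962/68207 + 1042*I*√86/68207 ≈ -3.9873 + 0.14167*I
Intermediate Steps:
I(W) = 2 (I(W) = 1*2 = 2)
K = 44 (K = 3 + 41 = 44)
l = -1044
F(m, U) = √(10 + 2*U)
(l + I(44))/(F(K, -48) + 261) = (-1044 + 2)/(√(10 + 2*(-48)) + 261) = -1042/(√(10 - 96) + 261) = -1042/(√(-86) + 261) = -1042/(I*√86 + 261) = -1042/(261 + I*√86)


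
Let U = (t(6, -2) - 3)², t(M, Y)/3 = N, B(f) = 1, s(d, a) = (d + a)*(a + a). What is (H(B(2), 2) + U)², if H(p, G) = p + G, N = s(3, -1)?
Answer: 51984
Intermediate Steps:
s(d, a) = 2*a*(a + d) (s(d, a) = (a + d)*(2*a) = 2*a*(a + d))
N = -4 (N = 2*(-1)*(-1 + 3) = 2*(-1)*2 = -4)
H(p, G) = G + p
t(M, Y) = -12 (t(M, Y) = 3*(-4) = -12)
U = 225 (U = (-12 - 3)² = (-15)² = 225)
(H(B(2), 2) + U)² = ((2 + 1) + 225)² = (3 + 225)² = 228² = 51984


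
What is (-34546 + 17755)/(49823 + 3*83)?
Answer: -16791/50072 ≈ -0.33534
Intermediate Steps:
(-34546 + 17755)/(49823 + 3*83) = -16791/(49823 + 249) = -16791/50072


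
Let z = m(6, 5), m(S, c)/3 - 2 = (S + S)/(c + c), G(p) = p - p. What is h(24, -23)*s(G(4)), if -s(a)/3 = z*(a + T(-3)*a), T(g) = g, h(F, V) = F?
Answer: 0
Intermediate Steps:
G(p) = 0
m(S, c) = 6 + 3*S/c (m(S, c) = 6 + 3*((S + S)/(c + c)) = 6 + 3*((2*S)/((2*c))) = 6 + 3*((2*S)*(1/(2*c))) = 6 + 3*(S/c) = 6 + 3*S/c)
z = 48/5 (z = 6 + 3*6/5 = 6 + 3*6*(1/5) = 6 + 18/5 = 48/5 ≈ 9.6000)
s(a) = 288*a/5 (s(a) = -144*(a - 3*a)/5 = -144*(-2*a)/5 = -(-288)*a/5 = 288*a/5)
h(24, -23)*s(G(4)) = 24*((288/5)*0) = 24*0 = 0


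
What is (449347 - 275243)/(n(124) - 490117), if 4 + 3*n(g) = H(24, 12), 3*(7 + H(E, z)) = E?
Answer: -87052/245059 ≈ -0.35523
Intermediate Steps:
H(E, z) = -7 + E/3
n(g) = -1 (n(g) = -4/3 + (-7 + (⅓)*24)/3 = -4/3 + (-7 + 8)/3 = -4/3 + (⅓)*1 = -4/3 + ⅓ = -1)
(449347 - 275243)/(n(124) - 490117) = (449347 - 275243)/(-1 - 490117) = 174104/(-490118) = 174104*(-1/490118) = -87052/245059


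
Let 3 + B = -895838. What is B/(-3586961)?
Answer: 895841/3586961 ≈ 0.24975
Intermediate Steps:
B = -895841 (B = -3 - 895838 = -895841)
B/(-3586961) = -895841/(-3586961) = -895841*(-1/3586961) = 895841/3586961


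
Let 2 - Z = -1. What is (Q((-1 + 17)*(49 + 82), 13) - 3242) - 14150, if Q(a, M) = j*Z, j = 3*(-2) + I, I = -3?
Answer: -17419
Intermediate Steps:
Z = 3 (Z = 2 - 1*(-1) = 2 + 1 = 3)
j = -9 (j = 3*(-2) - 3 = -6 - 3 = -9)
Q(a, M) = -27 (Q(a, M) = -9*3 = -27)
(Q((-1 + 17)*(49 + 82), 13) - 3242) - 14150 = (-27 - 3242) - 14150 = -3269 - 14150 = -17419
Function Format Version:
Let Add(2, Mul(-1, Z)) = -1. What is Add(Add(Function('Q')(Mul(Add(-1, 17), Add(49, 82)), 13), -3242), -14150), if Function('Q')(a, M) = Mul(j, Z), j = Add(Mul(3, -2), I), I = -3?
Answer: -17419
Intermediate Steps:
Z = 3 (Z = Add(2, Mul(-1, -1)) = Add(2, 1) = 3)
j = -9 (j = Add(Mul(3, -2), -3) = Add(-6, -3) = -9)
Function('Q')(a, M) = -27 (Function('Q')(a, M) = Mul(-9, 3) = -27)
Add(Add(Function('Q')(Mul(Add(-1, 17), Add(49, 82)), 13), -3242), -14150) = Add(Add(-27, -3242), -14150) = Add(-3269, -14150) = -17419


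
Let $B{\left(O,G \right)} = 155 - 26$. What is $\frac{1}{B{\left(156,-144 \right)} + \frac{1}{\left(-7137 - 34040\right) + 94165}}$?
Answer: $\frac{52988}{6835453} \approx 0.0077519$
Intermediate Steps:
$B{\left(O,G \right)} = 129$ ($B{\left(O,G \right)} = 155 - 26 = 129$)
$\frac{1}{B{\left(156,-144 \right)} + \frac{1}{\left(-7137 - 34040\right) + 94165}} = \frac{1}{129 + \frac{1}{\left(-7137 - 34040\right) + 94165}} = \frac{1}{129 + \frac{1}{-41177 + 94165}} = \frac{1}{129 + \frac{1}{52988}} = \frac{1}{\frac{6835453}{52988}} = \frac{52988}{6835453}$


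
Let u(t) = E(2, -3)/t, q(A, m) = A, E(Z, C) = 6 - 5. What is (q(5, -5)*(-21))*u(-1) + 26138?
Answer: 26243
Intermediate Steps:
E(Z, C) = 1
u(t) = 1/t
(q(5, -5)*(-21))*u(-1) + 26138 = (5*(-21))/(-1) + 26138 = -105*(-1) + 26138 = 105 + 26138 = 26243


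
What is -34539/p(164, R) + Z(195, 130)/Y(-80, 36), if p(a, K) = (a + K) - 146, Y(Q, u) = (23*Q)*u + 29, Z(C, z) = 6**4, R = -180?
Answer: 762217259/3575394 ≈ 213.18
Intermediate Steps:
Z(C, z) = 1296
Y(Q, u) = 29 + 23*Q*u (Y(Q, u) = 23*Q*u + 29 = 29 + 23*Q*u)
p(a, K) = -146 + K + a (p(a, K) = (K + a) - 146 = -146 + K + a)
-34539/p(164, R) + Z(195, 130)/Y(-80, 36) = -34539/(-146 - 180 + 164) + 1296/(29 + 23*(-80)*36) = -34539/(-162) + 1296/(29 - 66240) = -34539*(-1/162) + 1296/(-66211) = 11513/54 + 1296*(-1/66211) = 11513/54 - 1296/66211 = 762217259/3575394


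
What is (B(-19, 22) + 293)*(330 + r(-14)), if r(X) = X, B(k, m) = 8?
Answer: 95116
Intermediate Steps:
(B(-19, 22) + 293)*(330 + r(-14)) = (8 + 293)*(330 - 14) = 301*316 = 95116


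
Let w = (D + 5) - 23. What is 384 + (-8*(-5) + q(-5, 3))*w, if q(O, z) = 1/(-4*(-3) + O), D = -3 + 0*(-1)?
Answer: -459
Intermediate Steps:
D = -3 (D = -3 + 0 = -3)
w = -21 (w = (-3 + 5) - 23 = 2 - 23 = -21)
q(O, z) = 1/(12 + O)
384 + (-8*(-5) + q(-5, 3))*w = 384 + (-8*(-5) + 1/(12 - 5))*(-21) = 384 + (40 + 1/7)*(-21) = 384 + (281/7)*(-21) = 384 - 843 = -459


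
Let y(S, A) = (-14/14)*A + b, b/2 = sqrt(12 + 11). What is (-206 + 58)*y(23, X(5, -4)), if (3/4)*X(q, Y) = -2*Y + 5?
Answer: 7696/3 - 296*sqrt(23) ≈ 1145.8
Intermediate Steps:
b = 2*sqrt(23) (b = 2*sqrt(12 + 11) = 2*sqrt(23) ≈ 9.5917)
X(q, Y) = 20/3 - 8*Y/3 (X(q, Y) = 4*(-2*Y + 5)/3 = 4*(5 - 2*Y)/3 = 20/3 - 8*Y/3)
y(S, A) = -A + 2*sqrt(23) (y(S, A) = (-14/14)*A + 2*sqrt(23) = (-14*1/14)*A + 2*sqrt(23) = -A + 2*sqrt(23))
(-206 + 58)*y(23, X(5, -4)) = (-206 + 58)*(-(20/3 - 8/3*(-4)) + 2*sqrt(23)) = -148*(-(20/3 + 32/3) + 2*sqrt(23)) = -148*(-1*52/3 + 2*sqrt(23)) = -148*(-52/3 + 2*sqrt(23)) = 7696/3 - 296*sqrt(23)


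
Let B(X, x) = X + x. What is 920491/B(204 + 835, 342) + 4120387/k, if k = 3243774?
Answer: 2991555027481/4479651894 ≈ 667.81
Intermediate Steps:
920491/B(204 + 835, 342) + 4120387/k = 920491/((204 + 835) + 342) + 4120387/3243774 = 920491/(1039 + 342) + 4120387*(1/3243774) = 920491/1381 + 4120387/3243774 = 2991555027481/4479651894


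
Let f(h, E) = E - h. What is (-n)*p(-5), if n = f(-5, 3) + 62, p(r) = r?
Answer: 350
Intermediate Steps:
n = 70 (n = (3 - 1*(-5)) + 62 = (3 + 5) + 62 = 8 + 62 = 70)
(-n)*p(-5) = -1*70*(-5) = -70*(-5) = 350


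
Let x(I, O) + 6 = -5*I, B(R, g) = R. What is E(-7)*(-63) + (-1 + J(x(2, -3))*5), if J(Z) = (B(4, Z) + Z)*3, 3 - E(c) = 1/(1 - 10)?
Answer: -377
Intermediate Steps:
E(c) = 28/9 (E(c) = 3 - 1/(1 - 10) = 3 - 1/(-9) = 3 - 1*(-1/9) = 3 + 1/9 = 28/9)
x(I, O) = -6 - 5*I
J(Z) = 12 + 3*Z (J(Z) = (4 + Z)*3 = 12 + 3*Z)
E(-7)*(-63) + (-1 + J(x(2, -3))*5) = (28/9)*(-63) + (-1 + (12 + 3*(-6 - 5*2))*5) = -196 + (-1 + (12 + 3*(-6 - 10))*5) = -196 + (-1 + (12 + 3*(-16))*5) = -196 + (-1 + (12 - 48)*5) = -196 + (-1 - 36*5) = -196 + (-1 - 180) = -196 - 181 = -377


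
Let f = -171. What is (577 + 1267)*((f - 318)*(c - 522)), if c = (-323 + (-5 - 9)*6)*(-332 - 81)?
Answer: -151099648404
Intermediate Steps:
c = 168091 (c = (-323 - 14*6)*(-413) = (-323 - 84)*(-413) = -407*(-413) = 168091)
(577 + 1267)*((f - 318)*(c - 522)) = (577 + 1267)*((-171 - 318)*(168091 - 522)) = 1844*(-489*167569) = 1844*(-81941241) = -151099648404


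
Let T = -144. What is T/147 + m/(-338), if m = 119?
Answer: -22055/16562 ≈ -1.3317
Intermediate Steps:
T/147 + m/(-338) = -144/147 + 119/(-338) = -144*1/147 + 119*(-1/338) = -48/49 - 119/338 = -22055/16562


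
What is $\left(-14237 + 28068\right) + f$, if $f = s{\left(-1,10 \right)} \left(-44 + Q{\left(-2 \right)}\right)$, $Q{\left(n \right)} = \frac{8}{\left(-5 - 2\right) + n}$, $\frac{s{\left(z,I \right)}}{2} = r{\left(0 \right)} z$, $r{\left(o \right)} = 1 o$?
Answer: $13831$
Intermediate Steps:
$r{\left(o \right)} = o$
$s{\left(z,I \right)} = 0$ ($s{\left(z,I \right)} = 2 \cdot 0 z = 2 \cdot 0 = 0$)
$Q{\left(n \right)} = \frac{8}{-7 + n}$
$f = 0$ ($f = 0 \left(-44 + \frac{8}{-7 - 2}\right) = 0 \left(-44 + \frac{8}{-9}\right) = 0 \left(-44 + 8 \left(- \frac{1}{9}\right)\right) = 0 \left(-44 - \frac{8}{9}\right) = 0 \left(- \frac{404}{9}\right) = 0$)
$\left(-14237 + 28068\right) + f = \left(-14237 + 28068\right) + 0 = 13831 + 0 = 13831$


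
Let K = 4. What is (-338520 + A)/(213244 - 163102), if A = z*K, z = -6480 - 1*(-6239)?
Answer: -169742/25071 ≈ -6.7705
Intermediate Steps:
z = -241 (z = -6480 + 6239 = -241)
A = -964 (A = -241*4 = -964)
(-338520 + A)/(213244 - 163102) = (-338520 - 964)/(213244 - 163102) = -339484/50142 = -339484*1/50142 = -169742/25071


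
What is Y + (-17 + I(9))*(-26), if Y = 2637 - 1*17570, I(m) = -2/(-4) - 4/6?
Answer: -43460/3 ≈ -14487.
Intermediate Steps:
I(m) = -1/6 (I(m) = -2*(-1/4) - 4*1/6 = 1/2 - 2/3 = -1/6)
Y = -14933 (Y = 2637 - 17570 = -14933)
Y + (-17 + I(9))*(-26) = -14933 + (-17 - 1/6)*(-26) = -14933 - 103/6*(-26) = -14933 + 1339/3 = -43460/3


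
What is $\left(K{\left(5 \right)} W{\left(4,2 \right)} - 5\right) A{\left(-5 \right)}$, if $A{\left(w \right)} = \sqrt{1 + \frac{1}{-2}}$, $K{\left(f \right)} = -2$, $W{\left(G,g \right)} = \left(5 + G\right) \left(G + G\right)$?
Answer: $- \frac{149 \sqrt{2}}{2} \approx -105.36$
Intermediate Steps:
$W{\left(G,g \right)} = 2 G \left(5 + G\right)$ ($W{\left(G,g \right)} = \left(5 + G\right) 2 G = 2 G \left(5 + G\right)$)
$A{\left(w \right)} = \frac{\sqrt{2}}{2}$ ($A{\left(w \right)} = \sqrt{1 - \frac{1}{2}} = \sqrt{\frac{1}{2}} = \frac{\sqrt{2}}{2}$)
$\left(K{\left(5 \right)} W{\left(4,2 \right)} - 5\right) A{\left(-5 \right)} = \left(- 2 \cdot 2 \cdot 4 \left(5 + 4\right) - 5\right) \frac{\sqrt{2}}{2} = \left(- 2 \cdot 2 \cdot 4 \cdot 9 - 5\right) \frac{\sqrt{2}}{2} = \left(\left(-2\right) 72 - 5\right) \frac{\sqrt{2}}{2} = \left(-144 - 5\right) \frac{\sqrt{2}}{2} = - 149 \frac{\sqrt{2}}{2} = - \frac{149 \sqrt{2}}{2}$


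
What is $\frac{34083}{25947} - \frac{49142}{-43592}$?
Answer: $\frac{153379645}{62837868} \approx 2.4409$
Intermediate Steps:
$\frac{34083}{25947} - \frac{49142}{-43592} = 34083 \cdot \frac{1}{25947} - - \frac{24571}{21796} = \frac{3787}{2883} + \frac{24571}{21796} = \frac{153379645}{62837868}$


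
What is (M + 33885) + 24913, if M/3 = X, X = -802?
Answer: 56392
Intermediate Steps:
M = -2406 (M = 3*(-802) = -2406)
(M + 33885) + 24913 = (-2406 + 33885) + 24913 = 31479 + 24913 = 56392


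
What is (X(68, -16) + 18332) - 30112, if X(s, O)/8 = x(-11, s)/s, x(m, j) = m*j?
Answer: -11868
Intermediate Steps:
x(m, j) = j*m
X(s, O) = -88 (X(s, O) = 8*((s*(-11))/s) = 8*((-11*s)/s) = 8*(-11) = -88)
(X(68, -16) + 18332) - 30112 = (-88 + 18332) - 30112 = 18244 - 30112 = -11868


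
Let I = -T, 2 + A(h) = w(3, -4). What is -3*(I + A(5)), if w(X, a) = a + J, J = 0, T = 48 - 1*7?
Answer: 141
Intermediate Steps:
T = 41 (T = 48 - 7 = 41)
w(X, a) = a (w(X, a) = a + 0 = a)
A(h) = -6 (A(h) = -2 - 4 = -6)
I = -41 (I = -1*41 = -41)
-3*(I + A(5)) = -3*(-41 - 6) = -3*(-47) = 141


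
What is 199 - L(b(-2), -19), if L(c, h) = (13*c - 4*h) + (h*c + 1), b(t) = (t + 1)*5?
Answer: 92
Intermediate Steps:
b(t) = 5 + 5*t (b(t) = (1 + t)*5 = 5 + 5*t)
L(c, h) = 1 - 4*h + 13*c + c*h (L(c, h) = (-4*h + 13*c) + (c*h + 1) = (-4*h + 13*c) + (1 + c*h) = 1 - 4*h + 13*c + c*h)
199 - L(b(-2), -19) = 199 - (1 - 4*(-19) + 13*(5 + 5*(-2)) + (5 + 5*(-2))*(-19)) = 199 - (1 + 76 + 13*(5 - 10) + (5 - 10)*(-19)) = 199 - (1 + 76 + 13*(-5) - 5*(-19)) = 199 - (1 + 76 - 65 + 95) = 199 - 1*107 = 199 - 107 = 92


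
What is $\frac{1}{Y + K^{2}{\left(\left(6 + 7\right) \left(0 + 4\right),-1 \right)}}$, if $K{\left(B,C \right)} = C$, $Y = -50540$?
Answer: $- \frac{1}{50539} \approx -1.9787 \cdot 10^{-5}$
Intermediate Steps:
$\frac{1}{Y + K^{2}{\left(\left(6 + 7\right) \left(0 + 4\right),-1 \right)}} = \frac{1}{-50540 + \left(-1\right)^{2}} = \frac{1}{-50540 + 1} = \frac{1}{-50539} = - \frac{1}{50539}$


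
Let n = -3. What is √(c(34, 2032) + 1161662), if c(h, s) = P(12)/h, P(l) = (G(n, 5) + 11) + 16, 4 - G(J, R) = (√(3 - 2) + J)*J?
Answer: √1342882122/34 ≈ 1077.8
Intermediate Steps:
G(J, R) = 4 - J*(1 + J) (G(J, R) = 4 - (√(3 - 2) + J)*J = 4 - (√1 + J)*J = 4 - (1 + J)*J = 4 - J*(1 + J))
P(l) = 25 (P(l) = ((4 - 1*(-3) - 1*(-3)²) + 11) + 16 = ((4 + 3 - 1*9) + 11) + 16 = ((4 + 3 - 9) + 11) + 16 = (-2 + 11) + 16 = 9 + 16 = 25)
c(h, s) = 25/h
√(c(34, 2032) + 1161662) = √(25/34 + 1161662) = √(39496533/34) = √1342882122/34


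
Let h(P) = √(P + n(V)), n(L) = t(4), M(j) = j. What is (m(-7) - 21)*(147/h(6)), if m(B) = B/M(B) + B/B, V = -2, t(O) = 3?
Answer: -931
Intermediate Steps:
n(L) = 3
m(B) = 2 (m(B) = B/B + B/B = 1 + 1 = 2)
h(P) = √(3 + P) (h(P) = √(P + 3) = √(3 + P))
(m(-7) - 21)*(147/h(6)) = (2 - 21)*(147/(√(3 + 6))) = -2793/(√9) = -2793/3 = -19*49 = -931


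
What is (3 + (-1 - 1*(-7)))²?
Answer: 81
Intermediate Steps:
(3 + (-1 - 1*(-7)))² = (3 + (-1 + 7))² = (3 + 6)² = 9² = 81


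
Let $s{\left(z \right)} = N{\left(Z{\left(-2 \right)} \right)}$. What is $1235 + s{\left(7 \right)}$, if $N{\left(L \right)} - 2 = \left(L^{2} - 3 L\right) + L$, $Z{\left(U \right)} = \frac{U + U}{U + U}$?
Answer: $1236$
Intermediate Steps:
$Z{\left(U \right)} = 1$ ($Z{\left(U \right)} = \frac{2 U}{2 U} = 2 U \frac{1}{2 U} = 1$)
$N{\left(L \right)} = 2 + L^{2} - 2 L$ ($N{\left(L \right)} = 2 + \left(\left(L^{2} - 3 L\right) + L\right) = 2 + \left(L^{2} - 2 L\right) = 2 + L^{2} - 2 L$)
$s{\left(z \right)} = 1$ ($s{\left(z \right)} = 2 + 1^{2} - 2 = 2 + 1 - 2 = 1$)
$1235 + s{\left(7 \right)} = 1235 + 1 = 1236$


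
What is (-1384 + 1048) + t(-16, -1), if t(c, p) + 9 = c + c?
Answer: -377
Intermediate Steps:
t(c, p) = -9 + 2*c (t(c, p) = -9 + (c + c) = -9 + 2*c)
(-1384 + 1048) + t(-16, -1) = (-1384 + 1048) + (-9 + 2*(-16)) = -336 + (-9 - 32) = -336 - 41 = -377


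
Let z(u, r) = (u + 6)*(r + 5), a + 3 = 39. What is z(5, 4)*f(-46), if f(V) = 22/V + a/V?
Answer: -2871/23 ≈ -124.83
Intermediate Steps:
a = 36 (a = -3 + 39 = 36)
f(V) = 58/V (f(V) = 22/V + 36/V = 58/V)
z(u, r) = (5 + r)*(6 + u) (z(u, r) = (6 + u)*(5 + r) = (5 + r)*(6 + u))
z(5, 4)*f(-46) = (30 + 5*5 + 6*4 + 4*5)*(58/(-46)) = (30 + 25 + 24 + 20)*(58*(-1/46)) = 99*(-29/23) = -2871/23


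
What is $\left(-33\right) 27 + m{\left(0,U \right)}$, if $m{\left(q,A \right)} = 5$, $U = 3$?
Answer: $-886$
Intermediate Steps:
$\left(-33\right) 27 + m{\left(0,U \right)} = \left(-33\right) 27 + 5 = -891 + 5 = -886$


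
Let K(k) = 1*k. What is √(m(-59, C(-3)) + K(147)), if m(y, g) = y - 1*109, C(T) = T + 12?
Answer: I*√21 ≈ 4.5826*I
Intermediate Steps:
C(T) = 12 + T
K(k) = k
m(y, g) = -109 + y (m(y, g) = y - 109 = -109 + y)
√(m(-59, C(-3)) + K(147)) = √((-109 - 59) + 147) = √(-168 + 147) = √(-21) = I*√21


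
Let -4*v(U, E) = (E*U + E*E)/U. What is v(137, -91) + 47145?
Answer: 12919823/274 ≈ 47153.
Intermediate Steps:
v(U, E) = -(E**2 + E*U)/(4*U) (v(U, E) = -(E*U + E*E)/(4*U) = -(E*U + E**2)/(4*U) = -(E**2 + E*U)/(4*U))
v(137, -91) + 47145 = -1/4*(-91)*(-91 + 137)/137 + 47145 = -1/4*(-91)*1/137*46 + 47145 = 2093/274 + 47145 = 12919823/274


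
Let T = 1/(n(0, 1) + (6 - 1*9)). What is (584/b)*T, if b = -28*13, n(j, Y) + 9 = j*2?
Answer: 73/546 ≈ 0.13370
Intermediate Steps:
n(j, Y) = -9 + 2*j (n(j, Y) = -9 + j*2 = -9 + 2*j)
b = -364
T = -1/12 (T = 1/((-9 + 2*0) + (6 - 1*9)) = 1/((-9 + 0) + (6 - 9)) = 1/(-9 - 3) = 1/(-12) = -1/12 ≈ -0.083333)
(584/b)*T = (584/(-364))*(-1/12) = (584*(-1/364))*(-1/12) = -146/91*(-1/12) = 73/546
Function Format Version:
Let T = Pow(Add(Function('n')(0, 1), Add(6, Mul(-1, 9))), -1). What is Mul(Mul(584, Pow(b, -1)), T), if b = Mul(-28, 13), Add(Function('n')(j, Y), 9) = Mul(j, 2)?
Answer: Rational(73, 546) ≈ 0.13370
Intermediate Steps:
Function('n')(j, Y) = Add(-9, Mul(2, j)) (Function('n')(j, Y) = Add(-9, Mul(j, 2)) = Add(-9, Mul(2, j)))
b = -364
T = Rational(-1, 12) (T = Pow(Add(Add(-9, Mul(2, 0)), Add(6, Mul(-1, 9))), -1) = Pow(Add(Add(-9, 0), Add(6, -9)), -1) = Pow(Add(-9, -3), -1) = Pow(-12, -1) = Rational(-1, 12) ≈ -0.083333)
Mul(Mul(584, Pow(b, -1)), T) = Mul(Mul(584, Pow(-364, -1)), Rational(-1, 12)) = Mul(Mul(584, Rational(-1, 364)), Rational(-1, 12)) = Mul(Rational(-146, 91), Rational(-1, 12)) = Rational(73, 546)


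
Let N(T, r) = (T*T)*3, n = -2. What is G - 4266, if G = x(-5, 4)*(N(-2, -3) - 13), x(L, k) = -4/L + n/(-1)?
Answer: -21344/5 ≈ -4268.8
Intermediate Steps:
N(T, r) = 3*T² (N(T, r) = T²*3 = 3*T²)
x(L, k) = 2 - 4/L (x(L, k) = -4/L - 2/(-1) = -4/L - 2*(-1) = -4/L + 2 = 2 - 4/L)
G = -14/5 (G = (2 - 4/(-5))*(3*(-2)² - 13) = (2 - 4*(-⅕))*(3*4 - 13) = (2 + ⅘)*(12 - 13) = (14/5)*(-1) = -14/5 ≈ -2.8000)
G - 4266 = -14/5 - 4266 = -21344/5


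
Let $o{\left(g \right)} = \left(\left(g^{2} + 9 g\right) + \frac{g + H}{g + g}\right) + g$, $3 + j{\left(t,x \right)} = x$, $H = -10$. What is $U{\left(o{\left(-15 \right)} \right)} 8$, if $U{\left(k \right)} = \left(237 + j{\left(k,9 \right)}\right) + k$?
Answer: $\frac{7652}{3} \approx 2550.7$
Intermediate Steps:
$j{\left(t,x \right)} = -3 + x$
$o{\left(g \right)} = g^{2} + 10 g + \frac{-10 + g}{2 g}$ ($o{\left(g \right)} = \left(\left(g^{2} + 9 g\right) + \frac{g - 10}{g + g}\right) + g = \left(\left(g^{2} + 9 g\right) + \frac{-10 + g}{2 g}\right) + g = \left(g^{2} + 9 g + \frac{-10 + g}{2 g}\right) + g = g^{2} + 10 g + \frac{-10 + g}{2 g}$)
$U{\left(k \right)} = 243 + k$ ($U{\left(k \right)} = \left(237 + \left(-3 + 9\right)\right) + k = \left(237 + 6\right) + k = 243 + k$)
$U{\left(o{\left(-15 \right)} \right)} 8 = \left(243 + \left(\frac{1}{2} + \left(-15\right)^{2} - \frac{5}{-15} + 10 \left(-15\right)\right)\right) 8 = \left(243 + \left(\frac{1}{2} + 225 - - \frac{1}{3} - 150\right)\right) 8 = \left(243 + \left(\frac{1}{2} + 225 + \frac{1}{3} - 150\right)\right) 8 = \left(243 + \frac{455}{6}\right) 8 = \frac{1913}{6} \cdot 8 = \frac{7652}{3}$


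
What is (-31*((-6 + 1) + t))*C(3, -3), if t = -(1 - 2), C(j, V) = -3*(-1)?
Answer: 372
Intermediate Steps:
C(j, V) = 3
t = 1 (t = -1*(-1) = 1)
(-31*((-6 + 1) + t))*C(3, -3) = -31*((-6 + 1) + 1)*3 = -31*(-5 + 1)*3 = -31*(-4)*3 = 124*3 = 372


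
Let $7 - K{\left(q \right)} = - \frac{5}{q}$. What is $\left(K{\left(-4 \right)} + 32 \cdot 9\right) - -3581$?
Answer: $\frac{15499}{4} \approx 3874.8$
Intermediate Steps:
$K{\left(q \right)} = 7 + \frac{5}{q}$ ($K{\left(q \right)} = 7 - - \frac{5}{q} = 7 + \frac{5}{q}$)
$\left(K{\left(-4 \right)} + 32 \cdot 9\right) - -3581 = \left(\left(7 + \frac{5}{-4}\right) + 32 \cdot 9\right) - -3581 = \left(\left(7 + 5 \left(- \frac{1}{4}\right)\right) + 288\right) + 3581 = \left(\left(7 - \frac{5}{4}\right) + 288\right) + 3581 = \left(\frac{23}{4} + 288\right) + 3581 = \frac{1175}{4} + 3581 = \frac{15499}{4}$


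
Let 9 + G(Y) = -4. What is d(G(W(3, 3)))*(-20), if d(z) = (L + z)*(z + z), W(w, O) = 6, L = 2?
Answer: -5720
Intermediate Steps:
G(Y) = -13 (G(Y) = -9 - 4 = -13)
d(z) = 2*z*(2 + z) (d(z) = (2 + z)*(z + z) = (2 + z)*(2*z) = 2*z*(2 + z))
d(G(W(3, 3)))*(-20) = (2*(-13)*(2 - 13))*(-20) = (2*(-13)*(-11))*(-20) = 286*(-20) = -5720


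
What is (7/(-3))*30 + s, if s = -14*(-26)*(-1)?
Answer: -434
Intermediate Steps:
s = -364 (s = 364*(-1) = -364)
(7/(-3))*30 + s = (7/(-3))*30 - 364 = -1/3*7*30 - 364 = -7/3*30 - 364 = -70 - 364 = -434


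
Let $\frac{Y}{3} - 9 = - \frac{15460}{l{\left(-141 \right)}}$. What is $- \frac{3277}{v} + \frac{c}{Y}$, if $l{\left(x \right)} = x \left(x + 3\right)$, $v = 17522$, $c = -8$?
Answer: $- \frac{716196955}{1398798782} \approx -0.51201$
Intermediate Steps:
$l{\left(x \right)} = x \left(3 + x\right)$
$Y = \frac{79831}{3243}$ ($Y = 27 + 3 \left(- \frac{15460}{\left(-141\right) \left(3 - 141\right)}\right) = 27 + 3 \left(- \frac{15460}{\left(-141\right) \left(-138\right)}\right) = 27 + 3 \left(- \frac{15460}{19458}\right) = 27 + 3 \left(\left(-15460\right) \frac{1}{19458}\right) = 27 + 3 \left(- \frac{7730}{9729}\right) = 27 - \frac{7730}{3243} = \frac{79831}{3243} \approx 24.616$)
$- \frac{3277}{v} + \frac{c}{Y} = - \frac{3277}{17522} - \frac{8}{\frac{79831}{3243}} = \left(-3277\right) \frac{1}{17522} - \frac{25944}{79831} = - \frac{3277}{17522} - \frac{25944}{79831} = - \frac{716196955}{1398798782}$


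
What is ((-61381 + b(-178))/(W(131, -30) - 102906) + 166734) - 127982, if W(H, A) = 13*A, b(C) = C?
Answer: 4002988151/103296 ≈ 38753.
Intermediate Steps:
((-61381 + b(-178))/(W(131, -30) - 102906) + 166734) - 127982 = ((-61381 - 178)/(13*(-30) - 102906) + 166734) - 127982 = (-61559/(-390 - 102906) + 166734) - 127982 = (-61559/(-103296) + 166734) - 127982 = (-61559*(-1/103296) + 166734) - 127982 = (61559/103296 + 166734) - 127982 = 17223016823/103296 - 127982 = 4002988151/103296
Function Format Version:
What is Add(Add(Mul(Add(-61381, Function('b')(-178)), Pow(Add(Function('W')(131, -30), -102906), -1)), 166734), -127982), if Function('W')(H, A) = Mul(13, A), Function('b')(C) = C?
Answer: Rational(4002988151, 103296) ≈ 38753.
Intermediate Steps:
Add(Add(Mul(Add(-61381, Function('b')(-178)), Pow(Add(Function('W')(131, -30), -102906), -1)), 166734), -127982) = Add(Add(Mul(Add(-61381, -178), Pow(Add(Mul(13, -30), -102906), -1)), 166734), -127982) = Add(Add(Mul(-61559, Pow(Add(-390, -102906), -1)), 166734), -127982) = Add(Add(Mul(-61559, Pow(-103296, -1)), 166734), -127982) = Add(Add(Mul(-61559, Rational(-1, 103296)), 166734), -127982) = Add(Add(Rational(61559, 103296), 166734), -127982) = Add(Rational(17223016823, 103296), -127982) = Rational(4002988151, 103296)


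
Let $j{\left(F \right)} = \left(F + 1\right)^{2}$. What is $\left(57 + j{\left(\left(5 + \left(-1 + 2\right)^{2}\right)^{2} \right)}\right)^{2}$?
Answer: $2033476$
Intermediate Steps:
$j{\left(F \right)} = \left(1 + F\right)^{2}$
$\left(57 + j{\left(\left(5 + \left(-1 + 2\right)^{2}\right)^{2} \right)}\right)^{2} = \left(57 + \left(1 + \left(5 + \left(-1 + 2\right)^{2}\right)^{2}\right)^{2}\right)^{2} = \left(57 + \left(1 + \left(5 + 1^{2}\right)^{2}\right)^{2}\right)^{2} = \left(57 + \left(1 + \left(5 + 1\right)^{2}\right)^{2}\right)^{2} = \left(57 + \left(1 + 6^{2}\right)^{2}\right)^{2} = \left(57 + \left(1 + 36\right)^{2}\right)^{2} = \left(57 + 37^{2}\right)^{2} = \left(57 + 1369\right)^{2} = 1426^{2} = 2033476$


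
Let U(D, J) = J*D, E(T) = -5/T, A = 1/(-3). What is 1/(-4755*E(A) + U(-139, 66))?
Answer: -1/80499 ≈ -1.2423e-5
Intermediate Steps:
A = -1/3 ≈ -0.33333
U(D, J) = D*J
1/(-4755*E(A) + U(-139, 66)) = 1/(-(-23775)/(-1/3) - 139*66) = 1/(-(-23775)*(-3) - 9174) = 1/(-4755*15 - 9174) = 1/(-71325 - 9174) = 1/(-80499) = -1/80499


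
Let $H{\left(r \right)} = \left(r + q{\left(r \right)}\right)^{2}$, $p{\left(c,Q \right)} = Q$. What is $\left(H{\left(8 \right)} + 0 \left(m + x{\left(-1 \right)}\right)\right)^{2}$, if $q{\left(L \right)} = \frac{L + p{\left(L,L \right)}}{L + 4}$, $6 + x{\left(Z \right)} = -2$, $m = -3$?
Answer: $\frac{614656}{81} \approx 7588.3$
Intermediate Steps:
$x{\left(Z \right)} = -8$ ($x{\left(Z \right)} = -6 - 2 = -8$)
$q{\left(L \right)} = \frac{2 L}{4 + L}$ ($q{\left(L \right)} = \frac{L + L}{L + 4} = \frac{2 L}{4 + L}$)
$H{\left(r \right)} = \left(r + \frac{2 r}{4 + r}\right)^{2}$
$\left(H{\left(8 \right)} + 0 \left(m + x{\left(-1 \right)}\right)\right)^{2} = \left(\frac{8^{2} \left(6 + 8\right)^{2}}{\left(4 + 8\right)^{2}} + 0 \left(-3 - 8\right)\right)^{2} = \left(\frac{64 \cdot 14^{2}}{144} + 0 \left(-11\right)\right)^{2} = \left(64 \cdot \frac{1}{144} \cdot 196 + 0\right)^{2} = \left(\frac{784}{9} + 0\right)^{2} = \left(\frac{784}{9}\right)^{2} = \frac{614656}{81}$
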